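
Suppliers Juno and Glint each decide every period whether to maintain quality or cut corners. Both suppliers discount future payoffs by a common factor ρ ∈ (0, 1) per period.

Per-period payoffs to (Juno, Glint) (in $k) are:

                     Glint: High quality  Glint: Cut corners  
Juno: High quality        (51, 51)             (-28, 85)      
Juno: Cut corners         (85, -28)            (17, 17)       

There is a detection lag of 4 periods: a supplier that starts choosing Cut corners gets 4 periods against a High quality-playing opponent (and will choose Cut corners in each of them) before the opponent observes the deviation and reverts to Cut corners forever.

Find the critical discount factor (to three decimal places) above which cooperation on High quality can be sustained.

0.841

Deviating for the 4 undetected periods gains 85−51 = 34 per period over cooperation, then loses 51−17 = 34 per period forever once punishment starts.
Gain: 34(1 + ρ + … + ρ^3); loss: 34·ρ^4/(1−ρ).
No profitable deviation ⇔ 34(1−ρ^4) ≤ 34·ρ^4, i.e. ρ^4 ≥ 34/(34+34) = 1/2.
Hence ρ ≥ (1/2)^(1/4) ≈ 0.841.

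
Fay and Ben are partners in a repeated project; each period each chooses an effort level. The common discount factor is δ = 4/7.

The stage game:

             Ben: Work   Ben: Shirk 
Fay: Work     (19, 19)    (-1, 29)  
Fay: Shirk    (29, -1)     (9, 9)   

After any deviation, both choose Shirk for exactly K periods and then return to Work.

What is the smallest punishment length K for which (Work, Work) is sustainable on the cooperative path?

Need Σ_{k=1}^{K} δ^k ≥ (29−19)/(19−9) = 1.0000 at δ = 4/7.
At K = 2 the sum is 0.8980 < 1.0000; at K = 3 it is 1.0845 ≥ 1.0000.
So the minimum punishment length is K = 3.

3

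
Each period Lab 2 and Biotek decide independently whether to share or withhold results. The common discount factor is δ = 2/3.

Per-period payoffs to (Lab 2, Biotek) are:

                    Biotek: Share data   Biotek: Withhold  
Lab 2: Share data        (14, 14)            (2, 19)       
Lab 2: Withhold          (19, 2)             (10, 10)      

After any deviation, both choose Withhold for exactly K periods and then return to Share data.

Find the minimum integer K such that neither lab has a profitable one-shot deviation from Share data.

IC: δ(1−δ^K)/(1−δ) ≥ (19−14)/(14−10) = 5/4.
With δ = 2/3: need 1 − δ^K ≥ 5/4·(1−2/3)/(2/3), i.e. δ^K ≤ 0.3750.
Since (2/3)^2 = 0.4444 and (2/3)^3 = 0.2963, the smallest such K is 3.

3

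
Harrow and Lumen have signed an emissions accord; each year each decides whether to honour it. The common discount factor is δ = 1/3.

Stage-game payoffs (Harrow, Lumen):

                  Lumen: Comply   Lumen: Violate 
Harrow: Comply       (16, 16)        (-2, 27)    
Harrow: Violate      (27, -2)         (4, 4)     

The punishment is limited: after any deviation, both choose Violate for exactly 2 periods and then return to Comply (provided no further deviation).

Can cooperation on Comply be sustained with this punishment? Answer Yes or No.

No

IC: δ+…+δ^2 ≥ (27−16)/(16−4) = 11/12.
At δ = 1/3: partial sum = 0.4444 < 0.9167. Cooperation not sustainable.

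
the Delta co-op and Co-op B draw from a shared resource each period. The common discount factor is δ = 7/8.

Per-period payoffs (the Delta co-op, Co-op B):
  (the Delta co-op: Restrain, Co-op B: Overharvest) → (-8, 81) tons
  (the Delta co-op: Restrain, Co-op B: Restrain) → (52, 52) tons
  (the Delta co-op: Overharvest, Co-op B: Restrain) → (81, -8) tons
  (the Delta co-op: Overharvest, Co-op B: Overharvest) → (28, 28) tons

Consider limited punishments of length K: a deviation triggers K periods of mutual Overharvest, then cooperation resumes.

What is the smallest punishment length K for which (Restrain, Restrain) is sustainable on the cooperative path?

Need Σ_{k=1}^{K} δ^k ≥ (81−52)/(52−28) = 1.2083 at δ = 7/8.
At K = 1 the sum is 0.8750 < 1.2083; at K = 2 it is 1.6406 ≥ 1.2083.
So the minimum punishment length is K = 2.

2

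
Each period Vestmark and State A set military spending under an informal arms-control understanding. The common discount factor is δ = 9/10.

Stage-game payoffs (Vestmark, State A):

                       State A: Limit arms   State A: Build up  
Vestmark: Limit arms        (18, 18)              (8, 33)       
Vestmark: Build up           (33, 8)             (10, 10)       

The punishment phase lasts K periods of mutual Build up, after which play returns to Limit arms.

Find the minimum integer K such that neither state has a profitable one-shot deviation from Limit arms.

No profitable deviation requires (18−10)(δ+…+δ^K) ≥ 33−18, i.e. δ+…+δ^K ≥ 15/8 ≈ 1.8750.
With δ = 9/10, the partial sums are K=1: 0.9000, K=2: 1.7100, K=3: 2.4390.
K = 3 is the first length at which the sum reaches 1.8750.

3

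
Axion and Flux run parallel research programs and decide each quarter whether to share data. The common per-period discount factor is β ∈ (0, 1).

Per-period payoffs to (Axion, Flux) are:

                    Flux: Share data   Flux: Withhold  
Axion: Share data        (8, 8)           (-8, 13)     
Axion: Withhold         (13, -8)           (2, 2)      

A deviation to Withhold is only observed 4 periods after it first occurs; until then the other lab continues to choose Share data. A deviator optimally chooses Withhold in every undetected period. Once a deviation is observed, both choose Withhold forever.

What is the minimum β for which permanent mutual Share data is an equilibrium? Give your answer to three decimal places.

0.821

A deviator earns 13 for 4 periods, then 2 forever; cooperating earns 8 forever. Multiplying the IC by (1−β):
8 ≥ 13(1−β^4) + 2β^4, so 11·β^4 ≥ 5 and β^4 ≥ 5/11.
β ≥ (5/11)^(1/4) ≈ 0.821.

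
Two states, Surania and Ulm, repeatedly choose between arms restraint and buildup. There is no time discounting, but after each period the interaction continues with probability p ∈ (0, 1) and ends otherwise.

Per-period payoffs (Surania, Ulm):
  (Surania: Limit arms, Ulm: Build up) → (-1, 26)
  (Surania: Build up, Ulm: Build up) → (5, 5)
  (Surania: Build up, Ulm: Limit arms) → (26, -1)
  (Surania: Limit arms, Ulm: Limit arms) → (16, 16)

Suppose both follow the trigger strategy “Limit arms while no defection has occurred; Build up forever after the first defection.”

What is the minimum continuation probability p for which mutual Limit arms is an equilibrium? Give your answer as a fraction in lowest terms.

Expected cooperation value is 16 + p·16 + p²·16 + … = 16/(1−p); deviation gives 26 + p·5/(1−p).
16 ≥ 26(1−p) + 5p ⇒ 21p ≥ 10 ⇒ p ≥ 10/21.

10/21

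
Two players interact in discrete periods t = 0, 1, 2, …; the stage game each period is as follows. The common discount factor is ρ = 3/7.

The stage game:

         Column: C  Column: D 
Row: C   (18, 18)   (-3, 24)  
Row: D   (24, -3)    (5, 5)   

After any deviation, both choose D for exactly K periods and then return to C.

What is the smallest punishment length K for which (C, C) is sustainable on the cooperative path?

2

No profitable deviation requires (18−5)(ρ+…+ρ^K) ≥ 24−18, i.e. ρ+…+ρ^K ≥ 6/13 ≈ 0.4615.
With ρ = 3/7, the partial sums are K=1: 0.4286, K=2: 0.6122.
K = 2 is the first length at which the sum reaches 0.4615.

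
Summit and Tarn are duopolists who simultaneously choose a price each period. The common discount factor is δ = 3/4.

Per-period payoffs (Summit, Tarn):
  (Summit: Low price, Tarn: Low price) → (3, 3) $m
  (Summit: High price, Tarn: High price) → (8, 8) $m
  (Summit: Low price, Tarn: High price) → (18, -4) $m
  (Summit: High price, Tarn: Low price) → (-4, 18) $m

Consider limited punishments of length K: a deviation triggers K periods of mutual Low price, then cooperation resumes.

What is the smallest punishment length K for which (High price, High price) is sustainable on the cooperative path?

No profitable deviation requires (8−3)(δ+…+δ^K) ≥ 18−8, i.e. δ+…+δ^K ≥ 2 ≈ 2.0000.
With δ = 3/4, the partial sums are K=1: 0.7500, K=2: 1.3125, K=3: 1.7344, K=4: 2.0508.
K = 4 is the first length at which the sum reaches 2.0000.

4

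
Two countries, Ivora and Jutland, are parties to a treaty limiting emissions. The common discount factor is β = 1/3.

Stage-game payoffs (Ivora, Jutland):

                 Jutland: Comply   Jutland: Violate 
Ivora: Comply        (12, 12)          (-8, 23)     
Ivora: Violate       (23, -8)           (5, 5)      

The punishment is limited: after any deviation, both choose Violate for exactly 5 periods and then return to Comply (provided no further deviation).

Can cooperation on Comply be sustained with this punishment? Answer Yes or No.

No

A one-shot deviation gives 23 now, then 5 for 5 periods, then back to 12.
Gain from deviating: (23−12) today; loss: (12−5) in each of the next 5 periods.
No-deviation condition: (12−5)(β+…+β^5) ≥ 23−12, i.e. β+…+β^5 ≥ 11/7.
At β = 1/3: β+…+β^5 = 0.4979 < 1.5714.
So cooperation is not sustainable.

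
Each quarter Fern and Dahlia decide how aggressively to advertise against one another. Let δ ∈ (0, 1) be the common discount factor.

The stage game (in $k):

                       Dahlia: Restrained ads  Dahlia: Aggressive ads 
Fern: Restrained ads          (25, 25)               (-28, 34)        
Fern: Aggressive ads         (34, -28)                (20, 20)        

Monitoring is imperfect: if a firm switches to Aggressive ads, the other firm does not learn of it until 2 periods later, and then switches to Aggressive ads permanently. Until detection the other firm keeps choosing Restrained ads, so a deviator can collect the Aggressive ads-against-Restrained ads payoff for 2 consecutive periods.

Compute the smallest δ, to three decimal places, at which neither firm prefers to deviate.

0.802

A deviator earns 34 for 2 periods, then 20 forever; cooperating earns 25 forever. Multiplying the IC by (1−δ):
25 ≥ 34(1−δ^2) + 20δ^2, so 14·δ^2 ≥ 9 and δ^2 ≥ 9/14.
δ ≥ (9/14)^(1/2) ≈ 0.802.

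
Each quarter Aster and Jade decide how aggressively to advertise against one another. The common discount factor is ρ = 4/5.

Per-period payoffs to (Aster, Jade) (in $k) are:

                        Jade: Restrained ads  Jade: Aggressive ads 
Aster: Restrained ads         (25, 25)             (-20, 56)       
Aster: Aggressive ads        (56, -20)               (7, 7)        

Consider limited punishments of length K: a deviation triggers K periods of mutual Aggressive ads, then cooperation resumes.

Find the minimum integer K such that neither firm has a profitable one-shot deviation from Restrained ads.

Need Σ_{k=1}^{K} ρ^k ≥ (56−25)/(25−7) = 1.7222 at ρ = 4/5.
At K = 2 the sum is 1.4400 < 1.7222; at K = 3 it is 1.9520 ≥ 1.7222.
So the minimum punishment length is K = 3.

3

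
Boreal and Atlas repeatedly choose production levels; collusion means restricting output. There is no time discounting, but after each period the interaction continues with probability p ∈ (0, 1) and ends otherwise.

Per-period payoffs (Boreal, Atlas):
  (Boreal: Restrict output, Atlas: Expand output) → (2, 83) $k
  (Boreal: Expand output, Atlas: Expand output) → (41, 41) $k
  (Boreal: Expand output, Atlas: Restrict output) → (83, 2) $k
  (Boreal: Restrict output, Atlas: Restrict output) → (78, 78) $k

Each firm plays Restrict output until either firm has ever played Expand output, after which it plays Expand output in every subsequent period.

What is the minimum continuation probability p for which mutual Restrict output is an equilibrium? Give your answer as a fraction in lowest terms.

5/42

Expected cooperation value is 78 + p·78 + p²·78 + … = 78/(1−p); deviation gives 83 + p·41/(1−p).
78 ≥ 83(1−p) + 41p ⇒ 42p ≥ 5 ⇒ p ≥ 5/42.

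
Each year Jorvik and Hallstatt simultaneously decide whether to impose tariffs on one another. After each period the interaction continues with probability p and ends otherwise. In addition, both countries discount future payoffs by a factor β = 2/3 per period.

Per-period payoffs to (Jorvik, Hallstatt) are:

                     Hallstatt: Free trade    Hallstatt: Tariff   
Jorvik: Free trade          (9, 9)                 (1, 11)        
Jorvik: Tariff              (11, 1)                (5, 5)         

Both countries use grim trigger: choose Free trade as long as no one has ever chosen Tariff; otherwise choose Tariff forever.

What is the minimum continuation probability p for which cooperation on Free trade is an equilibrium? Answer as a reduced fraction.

1/2

Expected continuation weight on next period's payoff is β·p = 2/3·p, which plays the role of the discount factor.
Cooperation requires 2/3·p ≥ (11−9)/(11−5) = 1/3, hence p ≥ 1/2.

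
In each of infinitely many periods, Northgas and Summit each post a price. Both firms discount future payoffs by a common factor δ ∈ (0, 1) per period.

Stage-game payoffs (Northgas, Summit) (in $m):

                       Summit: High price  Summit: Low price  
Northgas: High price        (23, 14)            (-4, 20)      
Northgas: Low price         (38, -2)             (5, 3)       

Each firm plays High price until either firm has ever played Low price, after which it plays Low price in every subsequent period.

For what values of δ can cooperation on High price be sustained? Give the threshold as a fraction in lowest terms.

5/11

For Northgas: deviation gain 38−23 = 15, per-period punishment loss 23−5 = 18. IC gives δ ≥ 15/33 = 5/11.
For Summit: gain 6, loss 11 per period, so δ ≥ 6/17.
The tighter constraint is Northgas's, so cooperation needs δ ≥ 5/11.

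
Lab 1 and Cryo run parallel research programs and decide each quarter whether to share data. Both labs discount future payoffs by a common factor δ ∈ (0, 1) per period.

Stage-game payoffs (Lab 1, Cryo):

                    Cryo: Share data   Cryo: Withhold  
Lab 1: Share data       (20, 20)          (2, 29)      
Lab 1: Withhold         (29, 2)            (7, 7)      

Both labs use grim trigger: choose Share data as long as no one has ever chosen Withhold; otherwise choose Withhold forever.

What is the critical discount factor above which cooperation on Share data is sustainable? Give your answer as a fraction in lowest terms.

9/22

One-period gain from deviating is 29 − 20 = 9. The loss is 20 − 7 = 13 in every subsequent period, with present value 13·δ/(1−δ).
Deviation is unprofitable when 13·δ/(1−δ) ≥ 9, i.e. δ/(1−δ) ≥ 9/13.
Equivalently δ ≥ 9/(9+13) = 9/22.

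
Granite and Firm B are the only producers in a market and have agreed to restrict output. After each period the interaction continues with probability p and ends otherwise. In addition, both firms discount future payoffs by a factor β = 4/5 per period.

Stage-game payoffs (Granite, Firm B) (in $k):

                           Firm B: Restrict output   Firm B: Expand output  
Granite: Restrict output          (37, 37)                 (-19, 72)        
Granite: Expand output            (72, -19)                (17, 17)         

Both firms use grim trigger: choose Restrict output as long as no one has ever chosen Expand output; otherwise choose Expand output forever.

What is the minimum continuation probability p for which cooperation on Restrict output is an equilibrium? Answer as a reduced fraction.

35/44

With continuation probability p and discount β, the effective per-period discount factor is βp.
Grim-trigger IC: βp ≥ (72−37)/(72−17) = 7/11.
So p ≥ (7/11)/(4/5) = 35/44.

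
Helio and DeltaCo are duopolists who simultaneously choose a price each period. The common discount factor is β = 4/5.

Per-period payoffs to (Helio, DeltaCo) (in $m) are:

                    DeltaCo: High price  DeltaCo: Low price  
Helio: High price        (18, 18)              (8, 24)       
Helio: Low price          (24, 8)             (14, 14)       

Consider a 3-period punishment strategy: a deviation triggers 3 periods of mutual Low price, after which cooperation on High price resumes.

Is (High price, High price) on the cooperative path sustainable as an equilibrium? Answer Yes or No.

A one-shot deviation gives 24 now, then 14 for 3 periods, then back to 18.
Gain from deviating: (24−18) today; loss: (18−14) in each of the next 3 periods.
No-deviation condition: (18−14)(β+…+β^3) ≥ 24−18, i.e. β+…+β^3 ≥ 3/2.
At β = 4/5: β+…+β^3 = 1.9520 ≥ 1.5000.
So cooperation is sustainable.

Yes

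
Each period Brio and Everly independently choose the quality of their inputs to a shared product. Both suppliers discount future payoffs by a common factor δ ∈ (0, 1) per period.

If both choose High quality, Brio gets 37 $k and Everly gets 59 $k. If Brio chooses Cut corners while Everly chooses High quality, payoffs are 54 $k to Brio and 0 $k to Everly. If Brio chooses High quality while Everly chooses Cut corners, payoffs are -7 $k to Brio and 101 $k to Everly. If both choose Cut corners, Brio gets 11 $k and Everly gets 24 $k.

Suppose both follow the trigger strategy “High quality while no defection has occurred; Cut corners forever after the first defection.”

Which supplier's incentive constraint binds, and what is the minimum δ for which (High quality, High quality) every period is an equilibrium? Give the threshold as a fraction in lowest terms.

Brio: cooperation gives 37 each period; deviation gives 54 once then 11 forever.
  37/(1−δ) ≥ 54 + 11δ/(1−δ) ⇒ δ ≥ 17/43.
Everly: cooperation gives 59 each period; deviation gives 101 once then 24 forever.
  δ ≥ 42/77 = 6/11.
Both must hold, so the binding constraint is Everly's: δ ≥ 6/11.

Everly; δ ≥ 6/11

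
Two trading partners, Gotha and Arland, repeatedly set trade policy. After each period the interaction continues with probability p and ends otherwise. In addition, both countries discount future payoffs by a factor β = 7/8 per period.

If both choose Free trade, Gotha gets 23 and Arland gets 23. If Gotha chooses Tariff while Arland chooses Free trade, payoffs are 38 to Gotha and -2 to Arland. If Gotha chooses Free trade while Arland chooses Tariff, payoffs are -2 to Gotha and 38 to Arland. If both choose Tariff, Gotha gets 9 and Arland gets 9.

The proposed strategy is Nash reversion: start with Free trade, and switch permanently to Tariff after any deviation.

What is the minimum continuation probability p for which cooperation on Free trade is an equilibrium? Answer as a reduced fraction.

120/203

Expected continuation weight on next period's payoff is β·p = 7/8·p, which plays the role of the discount factor.
Cooperation requires 7/8·p ≥ (38−23)/(38−9) = 15/29, hence p ≥ 120/203.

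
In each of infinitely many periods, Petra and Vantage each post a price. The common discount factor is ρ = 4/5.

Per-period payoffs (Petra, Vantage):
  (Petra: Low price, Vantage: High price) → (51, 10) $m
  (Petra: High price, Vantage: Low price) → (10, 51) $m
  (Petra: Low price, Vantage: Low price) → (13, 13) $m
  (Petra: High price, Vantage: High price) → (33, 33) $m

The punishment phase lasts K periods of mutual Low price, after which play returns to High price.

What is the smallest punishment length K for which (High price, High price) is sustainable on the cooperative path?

Need Σ_{k=1}^{K} ρ^k ≥ (51−33)/(33−13) = 0.9000 at ρ = 4/5.
At K = 1 the sum is 0.8000 < 0.9000; at K = 2 it is 1.4400 ≥ 0.9000.
So the minimum punishment length is K = 2.

2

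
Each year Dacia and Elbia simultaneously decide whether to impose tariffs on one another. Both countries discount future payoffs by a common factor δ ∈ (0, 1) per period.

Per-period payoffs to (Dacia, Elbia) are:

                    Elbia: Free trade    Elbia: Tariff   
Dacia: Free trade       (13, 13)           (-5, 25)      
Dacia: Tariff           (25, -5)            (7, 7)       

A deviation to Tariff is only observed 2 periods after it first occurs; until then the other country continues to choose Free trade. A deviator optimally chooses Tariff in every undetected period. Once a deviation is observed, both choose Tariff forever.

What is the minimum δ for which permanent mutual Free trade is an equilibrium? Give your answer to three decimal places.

0.816

Deviating for the 2 undetected periods gains 25−13 = 12 per period over cooperation, then loses 13−7 = 6 per period forever once punishment starts.
Gain: 12(1 + δ + … + δ^1); loss: 6·δ^2/(1−δ).
No profitable deviation ⇔ 12(1−δ^2) ≤ 6·δ^2, i.e. δ^2 ≥ 12/(12+6) = 2/3.
Hence δ ≥ (2/3)^(1/2) ≈ 0.816.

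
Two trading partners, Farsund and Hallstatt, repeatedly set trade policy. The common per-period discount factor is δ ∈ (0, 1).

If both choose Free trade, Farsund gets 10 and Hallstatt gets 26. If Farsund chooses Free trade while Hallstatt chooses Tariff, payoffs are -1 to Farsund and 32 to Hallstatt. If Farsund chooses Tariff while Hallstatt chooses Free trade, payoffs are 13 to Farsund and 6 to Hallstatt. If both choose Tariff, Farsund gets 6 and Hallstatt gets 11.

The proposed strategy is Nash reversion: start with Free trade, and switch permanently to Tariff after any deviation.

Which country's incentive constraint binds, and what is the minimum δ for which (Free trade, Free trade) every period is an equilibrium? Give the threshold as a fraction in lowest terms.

For Farsund: deviation gain 13−10 = 3, per-period punishment loss 10−6 = 4. IC gives δ ≥ 3/7.
For Hallstatt: gain 6, loss 15 per period, so δ ≥ 6/21 = 2/7.
The tighter constraint is Farsund's, so cooperation needs δ ≥ 3/7.

Farsund; δ ≥ 3/7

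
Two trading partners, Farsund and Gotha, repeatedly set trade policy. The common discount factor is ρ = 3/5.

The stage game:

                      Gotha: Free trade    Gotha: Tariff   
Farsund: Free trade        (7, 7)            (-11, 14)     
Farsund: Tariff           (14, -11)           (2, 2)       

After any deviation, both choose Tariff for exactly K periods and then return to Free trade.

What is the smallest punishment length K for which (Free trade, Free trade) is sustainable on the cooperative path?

Need Σ_{k=1}^{K} ρ^k ≥ (14−7)/(7−2) = 1.4000 at ρ = 3/5.
At K = 5 the sum is 1.3834 < 1.4000; at K = 6 it is 1.4300 ≥ 1.4000.
So the minimum punishment length is K = 6.

6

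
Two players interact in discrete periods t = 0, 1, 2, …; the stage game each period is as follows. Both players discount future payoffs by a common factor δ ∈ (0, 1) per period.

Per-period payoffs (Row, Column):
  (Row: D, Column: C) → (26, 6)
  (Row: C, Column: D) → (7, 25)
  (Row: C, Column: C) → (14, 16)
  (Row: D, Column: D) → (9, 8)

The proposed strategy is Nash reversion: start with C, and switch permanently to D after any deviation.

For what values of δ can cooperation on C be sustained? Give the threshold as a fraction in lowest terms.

12/17

For Row: deviation gain 26−14 = 12, per-period punishment loss 14−9 = 5. IC gives δ ≥ 12/17.
For Column: gain 9, loss 8 per period, so δ ≥ 9/17.
The tighter constraint is Row's, so cooperation needs δ ≥ 12/17.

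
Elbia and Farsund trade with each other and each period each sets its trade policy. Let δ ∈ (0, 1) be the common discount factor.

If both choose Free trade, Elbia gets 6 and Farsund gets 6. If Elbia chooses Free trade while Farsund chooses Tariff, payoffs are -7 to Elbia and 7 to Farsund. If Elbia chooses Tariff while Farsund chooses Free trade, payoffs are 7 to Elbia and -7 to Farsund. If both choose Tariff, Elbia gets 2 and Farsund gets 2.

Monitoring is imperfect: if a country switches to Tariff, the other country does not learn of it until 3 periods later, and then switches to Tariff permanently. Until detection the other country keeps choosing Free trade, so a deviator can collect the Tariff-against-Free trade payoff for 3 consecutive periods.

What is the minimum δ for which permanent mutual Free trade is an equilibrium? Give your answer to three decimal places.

A deviator earns 7 for 3 periods, then 2 forever; cooperating earns 6 forever. Multiplying the IC by (1−δ):
6 ≥ 7(1−δ^3) + 2δ^3, so 5·δ^3 ≥ 1 and δ^3 ≥ 1/5.
δ ≥ (1/5)^(1/3) ≈ 0.585.

0.585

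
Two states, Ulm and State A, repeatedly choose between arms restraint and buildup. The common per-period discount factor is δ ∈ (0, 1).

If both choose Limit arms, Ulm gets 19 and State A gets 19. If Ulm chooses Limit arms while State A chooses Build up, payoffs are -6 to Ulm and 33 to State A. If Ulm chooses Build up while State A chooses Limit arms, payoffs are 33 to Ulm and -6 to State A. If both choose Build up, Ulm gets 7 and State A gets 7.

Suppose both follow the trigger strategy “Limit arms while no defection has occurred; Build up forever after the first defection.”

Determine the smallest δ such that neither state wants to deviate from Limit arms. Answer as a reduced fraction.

7/13

Cooperation forever yields 19 each period: 19/(1−δ).
Deviating yields 33 once, then 7 forever: 33 + 7δ/(1−δ).
No profitable deviation requires 19/(1−δ) ≥ 33 + 7δ/(1−δ).
Multiplying by (1−δ): 19 ≥ 33(1−δ) + 7δ = 33 − 26δ.
So 26δ ≥ 14, i.e. δ ≥ 14/26 = 7/13.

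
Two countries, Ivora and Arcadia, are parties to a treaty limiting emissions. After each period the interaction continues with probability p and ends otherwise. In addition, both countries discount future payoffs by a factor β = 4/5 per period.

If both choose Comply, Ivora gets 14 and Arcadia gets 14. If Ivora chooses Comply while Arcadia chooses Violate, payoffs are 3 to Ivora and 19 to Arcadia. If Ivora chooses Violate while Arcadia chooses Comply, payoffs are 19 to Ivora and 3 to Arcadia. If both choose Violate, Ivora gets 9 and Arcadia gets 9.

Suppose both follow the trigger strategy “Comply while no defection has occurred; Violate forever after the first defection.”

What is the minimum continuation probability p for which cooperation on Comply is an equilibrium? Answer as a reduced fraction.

With continuation probability p and discount β, the effective per-period discount factor is βp.
Grim-trigger IC: βp ≥ (19−14)/(19−9) = 1/2.
So p ≥ (1/2)/(4/5) = 5/8.

5/8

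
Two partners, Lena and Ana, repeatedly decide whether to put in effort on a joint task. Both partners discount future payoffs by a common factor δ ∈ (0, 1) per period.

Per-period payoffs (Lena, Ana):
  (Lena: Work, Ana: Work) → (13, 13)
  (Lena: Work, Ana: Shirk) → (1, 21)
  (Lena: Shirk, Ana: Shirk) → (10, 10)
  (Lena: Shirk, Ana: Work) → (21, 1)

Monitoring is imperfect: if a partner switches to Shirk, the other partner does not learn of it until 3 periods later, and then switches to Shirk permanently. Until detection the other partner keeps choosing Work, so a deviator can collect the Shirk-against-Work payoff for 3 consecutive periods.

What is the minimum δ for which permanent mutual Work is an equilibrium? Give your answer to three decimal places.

0.899

A deviator earns 21 for 3 periods, then 10 forever; cooperating earns 13 forever. Multiplying the IC by (1−δ):
13 ≥ 21(1−δ^3) + 10δ^3, so 11·δ^3 ≥ 8 and δ^3 ≥ 8/11.
δ ≥ (8/11)^(1/3) ≈ 0.899.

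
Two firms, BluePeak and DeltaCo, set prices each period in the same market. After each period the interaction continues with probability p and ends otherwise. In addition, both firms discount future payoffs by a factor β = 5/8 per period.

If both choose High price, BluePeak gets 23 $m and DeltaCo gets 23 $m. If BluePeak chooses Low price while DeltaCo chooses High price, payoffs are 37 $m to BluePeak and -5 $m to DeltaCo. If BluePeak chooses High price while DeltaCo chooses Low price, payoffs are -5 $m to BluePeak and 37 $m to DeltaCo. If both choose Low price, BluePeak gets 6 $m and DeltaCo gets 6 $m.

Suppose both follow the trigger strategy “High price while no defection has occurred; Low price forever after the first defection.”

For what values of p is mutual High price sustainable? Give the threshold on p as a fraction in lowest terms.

112/155

Expected continuation weight on next period's payoff is β·p = 5/8·p, which plays the role of the discount factor.
Cooperation requires 5/8·p ≥ (37−23)/(37−6) = 14/31, hence p ≥ 112/155.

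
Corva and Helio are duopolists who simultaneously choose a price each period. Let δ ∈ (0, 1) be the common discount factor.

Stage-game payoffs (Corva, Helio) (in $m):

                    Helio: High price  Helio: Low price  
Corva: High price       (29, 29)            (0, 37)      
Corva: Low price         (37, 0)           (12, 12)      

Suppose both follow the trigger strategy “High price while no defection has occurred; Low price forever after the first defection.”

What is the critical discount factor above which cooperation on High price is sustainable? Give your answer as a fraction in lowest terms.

8/25

Under grim trigger the critical discount factor is (T−C)/(T−P) with T = 37, C = 29, P = 12.
δ* = (37−29)/(37−12) = 8/25.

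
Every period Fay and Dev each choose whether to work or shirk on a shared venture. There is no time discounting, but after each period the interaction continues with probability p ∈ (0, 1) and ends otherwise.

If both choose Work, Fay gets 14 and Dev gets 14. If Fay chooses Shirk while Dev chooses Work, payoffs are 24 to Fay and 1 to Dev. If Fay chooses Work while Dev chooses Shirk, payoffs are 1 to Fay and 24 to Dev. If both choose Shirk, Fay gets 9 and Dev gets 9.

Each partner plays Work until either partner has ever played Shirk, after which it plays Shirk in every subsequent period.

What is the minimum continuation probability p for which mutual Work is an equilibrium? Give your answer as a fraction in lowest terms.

With no time discounting, the continuation probability p plays the role of the discount factor.
Grim-trigger IC: 14/(1−p) ≥ 24 + 9p/(1−p) ⇒ p ≥ (24−14)/(24−9) = 2/3.

2/3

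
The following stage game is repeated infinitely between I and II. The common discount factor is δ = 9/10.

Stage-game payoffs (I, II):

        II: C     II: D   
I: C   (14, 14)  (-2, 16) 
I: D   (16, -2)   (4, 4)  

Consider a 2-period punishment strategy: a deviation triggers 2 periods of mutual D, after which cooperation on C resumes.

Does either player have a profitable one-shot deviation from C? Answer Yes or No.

No

Comparing payoff streams over the 3 periods until play realigns: cooperate → 14(1+δ+…+δ^2); deviate → 16 + 4(δ+…+δ^2).
Cooperation is sustained iff (14−4)(δ+…+δ^2) ≥ 16−14.
δ+…+δ^2 = 9/10·(1−(9/10)^2)/(1−9/10) = 1.7100, and (16−14)/(14−4) = 0.2000.
1.7100 ≥ 0.2000, so cooperation is sustainable.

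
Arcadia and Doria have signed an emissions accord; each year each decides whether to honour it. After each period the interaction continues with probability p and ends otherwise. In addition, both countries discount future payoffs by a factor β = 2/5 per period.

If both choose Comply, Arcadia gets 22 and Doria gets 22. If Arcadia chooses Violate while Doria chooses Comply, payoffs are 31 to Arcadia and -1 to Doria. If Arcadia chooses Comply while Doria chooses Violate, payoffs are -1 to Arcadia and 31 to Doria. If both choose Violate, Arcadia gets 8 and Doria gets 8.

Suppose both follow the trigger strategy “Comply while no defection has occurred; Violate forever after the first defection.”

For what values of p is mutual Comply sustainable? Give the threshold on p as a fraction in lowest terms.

Expected continuation weight on next period's payoff is β·p = 2/5·p, which plays the role of the discount factor.
Cooperation requires 2/5·p ≥ (31−22)/(31−8) = 9/23, hence p ≥ 45/46.

45/46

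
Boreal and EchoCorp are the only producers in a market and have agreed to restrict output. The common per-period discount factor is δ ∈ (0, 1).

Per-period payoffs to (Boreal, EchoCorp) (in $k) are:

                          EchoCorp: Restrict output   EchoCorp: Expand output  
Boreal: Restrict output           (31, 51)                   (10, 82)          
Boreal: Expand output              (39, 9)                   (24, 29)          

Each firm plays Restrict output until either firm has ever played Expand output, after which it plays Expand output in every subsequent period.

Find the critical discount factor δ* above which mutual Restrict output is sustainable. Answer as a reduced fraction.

For Boreal: deviation gain 39−31 = 8, per-period punishment loss 31−24 = 7. IC gives δ ≥ 8/15.
For EchoCorp: gain 31, loss 22 per period, so δ ≥ 31/53.
The tighter constraint is EchoCorp's, so cooperation needs δ ≥ 31/53.

31/53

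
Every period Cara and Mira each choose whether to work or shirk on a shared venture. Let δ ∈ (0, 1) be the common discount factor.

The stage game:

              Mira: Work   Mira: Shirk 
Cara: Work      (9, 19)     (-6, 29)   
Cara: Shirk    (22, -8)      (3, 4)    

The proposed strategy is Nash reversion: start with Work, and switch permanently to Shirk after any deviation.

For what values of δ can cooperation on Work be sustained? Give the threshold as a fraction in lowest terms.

Cara: cooperation gives 9 each period; deviation gives 22 once then 3 forever.
  9/(1−δ) ≥ 22 + 3δ/(1−δ) ⇒ δ ≥ 13/19.
Mira: cooperation gives 19 each period; deviation gives 29 once then 4 forever.
  δ ≥ 10/25 = 2/5.
Both must hold, so the binding constraint is Cara's: δ ≥ 13/19.

13/19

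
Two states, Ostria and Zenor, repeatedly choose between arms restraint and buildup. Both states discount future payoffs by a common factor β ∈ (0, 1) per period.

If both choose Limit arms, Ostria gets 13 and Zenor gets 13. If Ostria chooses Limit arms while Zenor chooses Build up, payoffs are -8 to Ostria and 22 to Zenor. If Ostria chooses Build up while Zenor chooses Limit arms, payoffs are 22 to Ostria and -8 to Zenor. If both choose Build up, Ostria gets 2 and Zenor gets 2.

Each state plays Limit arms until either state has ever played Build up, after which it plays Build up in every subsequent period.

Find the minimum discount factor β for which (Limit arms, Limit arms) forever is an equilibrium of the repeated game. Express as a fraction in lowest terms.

9/20

Cooperation forever yields 13 each period: 13/(1−β).
Deviating yields 22 once, then 2 forever: 22 + 2β/(1−β).
No profitable deviation requires 13/(1−β) ≥ 22 + 2β/(1−β).
Multiplying by (1−β): 13 ≥ 22(1−β) + 2β = 22 − 20β.
So 20β ≥ 9, i.e. β ≥ 9/20.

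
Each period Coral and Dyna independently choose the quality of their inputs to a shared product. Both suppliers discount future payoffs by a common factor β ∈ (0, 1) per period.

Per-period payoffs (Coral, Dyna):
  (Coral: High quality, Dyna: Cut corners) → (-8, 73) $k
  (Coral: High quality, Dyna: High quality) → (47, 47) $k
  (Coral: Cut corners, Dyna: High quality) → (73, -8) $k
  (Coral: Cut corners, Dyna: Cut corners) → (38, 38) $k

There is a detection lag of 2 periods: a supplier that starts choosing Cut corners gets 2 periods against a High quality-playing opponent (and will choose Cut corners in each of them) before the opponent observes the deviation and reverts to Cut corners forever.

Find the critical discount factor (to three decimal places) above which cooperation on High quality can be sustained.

0.862

Deviating for the 2 undetected periods gains 73−47 = 26 per period over cooperation, then loses 47−38 = 9 per period forever once punishment starts.
Gain: 26(1 + β + … + β^1); loss: 9·β^2/(1−β).
No profitable deviation ⇔ 26(1−β^2) ≤ 9·β^2, i.e. β^2 ≥ 26/(26+9) = 26/35.
Hence β ≥ (26/35)^(1/2) ≈ 0.862.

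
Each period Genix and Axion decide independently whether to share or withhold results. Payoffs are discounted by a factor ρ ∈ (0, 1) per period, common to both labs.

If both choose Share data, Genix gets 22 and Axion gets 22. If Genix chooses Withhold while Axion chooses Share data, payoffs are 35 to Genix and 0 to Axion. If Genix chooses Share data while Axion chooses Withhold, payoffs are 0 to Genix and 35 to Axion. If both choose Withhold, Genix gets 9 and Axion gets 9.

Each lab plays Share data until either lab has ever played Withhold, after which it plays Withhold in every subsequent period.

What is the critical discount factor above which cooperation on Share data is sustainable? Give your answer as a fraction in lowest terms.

1/2

One-period gain from deviating is 35 − 22 = 13. The loss is 22 − 9 = 13 in every subsequent period, with present value 13·ρ/(1−ρ).
Deviation is unprofitable when 13·ρ/(1−ρ) ≥ 13, i.e. ρ/(1−ρ) ≥ 1.
Equivalently ρ ≥ 13/(13+13) = 1/2.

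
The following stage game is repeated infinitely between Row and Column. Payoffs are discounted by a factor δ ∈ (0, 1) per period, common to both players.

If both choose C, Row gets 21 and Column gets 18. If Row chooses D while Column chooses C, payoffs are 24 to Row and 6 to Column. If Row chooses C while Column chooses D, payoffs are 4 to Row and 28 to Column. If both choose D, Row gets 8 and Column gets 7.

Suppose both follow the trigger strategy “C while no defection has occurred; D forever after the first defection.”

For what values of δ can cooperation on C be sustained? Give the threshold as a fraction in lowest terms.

For Row: deviation gain 24−21 = 3, per-period punishment loss 21−8 = 13. IC gives δ ≥ 3/16.
For Column: gain 10, loss 11 per period, so δ ≥ 10/21.
The tighter constraint is Column's, so cooperation needs δ ≥ 10/21.

10/21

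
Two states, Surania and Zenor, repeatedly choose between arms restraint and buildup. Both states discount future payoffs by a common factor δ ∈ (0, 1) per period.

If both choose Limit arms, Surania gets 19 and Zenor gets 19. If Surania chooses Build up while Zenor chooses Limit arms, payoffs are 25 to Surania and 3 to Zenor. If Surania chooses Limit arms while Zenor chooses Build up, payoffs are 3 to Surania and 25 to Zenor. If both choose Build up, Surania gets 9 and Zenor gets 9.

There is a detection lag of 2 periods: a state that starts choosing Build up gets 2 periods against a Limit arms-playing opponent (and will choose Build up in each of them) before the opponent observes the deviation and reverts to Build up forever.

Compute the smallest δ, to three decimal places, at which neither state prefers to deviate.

The best deviation is to choose Build up for all 2 undetected periods, earning 25 each, then 9 forever once detected.
Deviation value: 25(1−δ^2)/(1−δ) + 9δ^2/(1−δ); cooperation value: 19/(1−δ).
IC: 19 ≥ 25(1−δ^2) + 9δ^2 = 25 − 16δ^2.
So δ^2 ≥ 6/16 = 3/8, giving δ ≥ (3/8)^(1/2) ≈ 0.612.

0.612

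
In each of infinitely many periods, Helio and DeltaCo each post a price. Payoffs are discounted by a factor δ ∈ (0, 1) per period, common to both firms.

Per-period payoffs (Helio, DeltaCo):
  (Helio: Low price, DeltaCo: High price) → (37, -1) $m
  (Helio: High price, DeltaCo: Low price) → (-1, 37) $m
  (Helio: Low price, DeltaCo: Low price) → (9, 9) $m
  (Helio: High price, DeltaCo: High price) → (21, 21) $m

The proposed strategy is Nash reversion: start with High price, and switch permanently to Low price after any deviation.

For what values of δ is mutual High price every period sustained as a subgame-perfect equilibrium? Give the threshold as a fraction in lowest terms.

4/7

Under grim trigger the critical discount factor is (T−C)/(T−P) with T = 37, C = 21, P = 9.
δ* = (37−21)/(37−9) = 16/28 = 4/7.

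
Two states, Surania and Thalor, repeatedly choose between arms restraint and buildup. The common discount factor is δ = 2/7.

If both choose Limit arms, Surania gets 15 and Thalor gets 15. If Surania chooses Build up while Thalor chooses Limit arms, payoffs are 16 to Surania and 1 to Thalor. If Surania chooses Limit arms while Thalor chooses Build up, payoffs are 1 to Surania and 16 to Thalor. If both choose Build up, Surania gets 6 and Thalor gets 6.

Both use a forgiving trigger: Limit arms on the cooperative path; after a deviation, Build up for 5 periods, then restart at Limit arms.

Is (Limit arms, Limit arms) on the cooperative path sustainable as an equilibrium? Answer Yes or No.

Yes

IC: δ+…+δ^5 ≥ (16−15)/(15−6) = 1/9.
At δ = 2/7: partial sum = 0.3992 ≥ 0.1111. Cooperation sustainable.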